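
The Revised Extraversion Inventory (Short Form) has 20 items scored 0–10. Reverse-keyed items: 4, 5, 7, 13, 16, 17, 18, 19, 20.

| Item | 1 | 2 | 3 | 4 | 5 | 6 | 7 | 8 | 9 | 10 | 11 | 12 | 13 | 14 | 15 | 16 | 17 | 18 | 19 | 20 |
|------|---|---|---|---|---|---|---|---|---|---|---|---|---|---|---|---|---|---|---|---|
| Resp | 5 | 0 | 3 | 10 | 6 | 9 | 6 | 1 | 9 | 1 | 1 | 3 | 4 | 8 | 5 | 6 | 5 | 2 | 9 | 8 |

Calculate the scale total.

Raw sum = 101. Reverse-keyed items: 4, 5, 7, 13, 16, 17, 18, 19, 20; their raw sum = 56.
Each reversal replaces raw with 10 − raw, changing the total by 10 − 2·raw per item.
Total = 101 + 9·10 − 2·56 = 101 + 90 − 112 = 79

79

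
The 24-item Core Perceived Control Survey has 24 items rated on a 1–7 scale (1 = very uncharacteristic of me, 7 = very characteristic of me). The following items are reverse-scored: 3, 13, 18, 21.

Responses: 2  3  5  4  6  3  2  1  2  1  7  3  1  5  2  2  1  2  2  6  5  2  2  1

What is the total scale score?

Raw sum = 70. Reverse-scored items: 3, 13, 18, 21; their raw sum = 13.
Each reversal replaces raw with 8 − raw, changing the total by 8 − 2·raw per item.
Total = 70 + 4·8 − 2·13 = 70 + 32 − 26 = 76

76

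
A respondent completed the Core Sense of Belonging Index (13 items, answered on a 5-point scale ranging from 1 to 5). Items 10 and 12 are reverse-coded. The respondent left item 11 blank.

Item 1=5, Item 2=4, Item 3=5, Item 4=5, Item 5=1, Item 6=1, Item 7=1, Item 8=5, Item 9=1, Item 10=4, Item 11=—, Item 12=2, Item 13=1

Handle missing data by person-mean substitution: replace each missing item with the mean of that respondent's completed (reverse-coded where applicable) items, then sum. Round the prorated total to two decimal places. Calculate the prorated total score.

Reverse-coded (on a 1–5 scale, reversed = 6 − raw):
  item 10: 6 − 4 = 2
  item 12: 6 − 2 = 4
Completed scored items (12 of 13): 5, 4, 5, 5, 1, 1, 1, 5, 1, 2, 4, 1; sum = 35.
Person mean = 35 / 12 ≈ 2.9167
Prorated total = (35 / 12) × 13 = 37.92 (to 2 dp)

37.92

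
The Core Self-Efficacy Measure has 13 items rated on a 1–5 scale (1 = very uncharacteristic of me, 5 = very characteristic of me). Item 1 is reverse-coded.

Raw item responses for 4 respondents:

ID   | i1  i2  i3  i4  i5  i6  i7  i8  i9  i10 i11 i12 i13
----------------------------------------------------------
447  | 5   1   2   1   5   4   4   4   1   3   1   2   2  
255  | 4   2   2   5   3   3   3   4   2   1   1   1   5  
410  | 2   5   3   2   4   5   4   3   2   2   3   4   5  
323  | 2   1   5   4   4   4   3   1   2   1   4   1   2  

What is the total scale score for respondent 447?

31

Respondent 447 raw: 5, 1, 2, 1, 5, 4, 4, 4, 1, 3, 1, 2, 2.
Reverse-coded (on a 1–5 scale, reversed = 6 − raw):
  item 1: 6 − 5 = 1
  item 2: 1
  item 3: 2
  item 4: 1
  item 5: 5
  item 6: 4
  item 7: 4
  item 8: 4
  item 9: 1
  item 10: 3
  item 11: 1
  item 12: 2
  item 13: 2
Sum = 1 + 1 + 2 + 1 + 5 + 4 + 4 + 4 + 1 + 3 + 1 + 2 + 2 = 31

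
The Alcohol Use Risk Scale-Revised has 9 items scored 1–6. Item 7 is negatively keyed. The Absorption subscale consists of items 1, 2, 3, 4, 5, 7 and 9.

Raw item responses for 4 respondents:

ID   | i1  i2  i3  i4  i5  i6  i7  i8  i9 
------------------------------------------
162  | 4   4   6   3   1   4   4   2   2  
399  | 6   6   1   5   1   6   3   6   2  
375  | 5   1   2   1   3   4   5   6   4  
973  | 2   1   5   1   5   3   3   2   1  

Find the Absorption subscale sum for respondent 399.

25

Respondent 399 raw: 6, 6, 1, 5, 1, 6, 3, 6, 2.
Absorption items: 1, 2, 3, 4, 5, 7, 9.
Reverse-coded (on a 1–6 scale, reversed = 7 − raw):
  item 1: 6
  item 2: 6
  item 3: 1
  item 4: 5
  item 5: 1
  item 7: 7 − 3 = 4
  item 9: 2
Sum = 6 + 6 + 1 + 5 + 1 + 4 + 2 = 25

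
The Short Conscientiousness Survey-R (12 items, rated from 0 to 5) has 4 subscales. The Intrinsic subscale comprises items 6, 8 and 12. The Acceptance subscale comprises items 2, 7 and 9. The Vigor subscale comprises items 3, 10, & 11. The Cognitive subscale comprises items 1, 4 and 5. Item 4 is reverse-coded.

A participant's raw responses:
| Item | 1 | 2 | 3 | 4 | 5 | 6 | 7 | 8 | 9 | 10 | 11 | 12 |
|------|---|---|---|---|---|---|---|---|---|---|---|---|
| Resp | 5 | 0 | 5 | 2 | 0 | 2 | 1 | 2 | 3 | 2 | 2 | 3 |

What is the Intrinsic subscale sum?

7

Intrinsic items: 6, 8, 12.
  item 6: 2
  item 8: 2
  item 12: 3
Sum = 2 + 2 + 3 = 7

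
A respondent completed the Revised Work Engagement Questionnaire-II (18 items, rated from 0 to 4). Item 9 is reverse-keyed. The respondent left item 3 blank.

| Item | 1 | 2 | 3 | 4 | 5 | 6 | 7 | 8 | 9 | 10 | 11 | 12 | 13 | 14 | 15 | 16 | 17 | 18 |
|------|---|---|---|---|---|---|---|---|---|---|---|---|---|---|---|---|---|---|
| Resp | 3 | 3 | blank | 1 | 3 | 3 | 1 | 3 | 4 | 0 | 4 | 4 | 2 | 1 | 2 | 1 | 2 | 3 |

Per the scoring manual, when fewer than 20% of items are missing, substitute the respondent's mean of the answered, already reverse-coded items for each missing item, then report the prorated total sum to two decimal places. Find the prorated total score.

38.12

Reverse-coded (reversed = (0+4) − raw = 4 − raw):
  item 9: 4 − 4 = 0
Completed scored items (17 of 18): 3, 3, 1, 3, 3, 1, 3, 0, 0, 4, 4, 2, 1, 2, 1, 2, 3; sum = 36.
Person mean = 36 / 17 ≈ 2.1176
Prorated total = (36 / 17) × 18 = 38.12 (to 2 dp)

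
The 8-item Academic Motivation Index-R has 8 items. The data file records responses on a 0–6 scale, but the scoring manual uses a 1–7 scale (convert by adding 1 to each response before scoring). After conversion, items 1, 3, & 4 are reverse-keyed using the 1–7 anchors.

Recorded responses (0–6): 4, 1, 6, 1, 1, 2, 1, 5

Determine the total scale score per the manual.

Convert to 1–7: 5, 2, 7, 2, 2, 3, 2, 6
Reverse-coded (reverse-coded value = 8 − response):
  item 1: 8 − 5 = 3
  item 3: 8 − 7 = 1
  item 4: 8 − 2 = 6
Scored: 3, 2, 1, 6, 2, 3, 2, 6
Total = 25

25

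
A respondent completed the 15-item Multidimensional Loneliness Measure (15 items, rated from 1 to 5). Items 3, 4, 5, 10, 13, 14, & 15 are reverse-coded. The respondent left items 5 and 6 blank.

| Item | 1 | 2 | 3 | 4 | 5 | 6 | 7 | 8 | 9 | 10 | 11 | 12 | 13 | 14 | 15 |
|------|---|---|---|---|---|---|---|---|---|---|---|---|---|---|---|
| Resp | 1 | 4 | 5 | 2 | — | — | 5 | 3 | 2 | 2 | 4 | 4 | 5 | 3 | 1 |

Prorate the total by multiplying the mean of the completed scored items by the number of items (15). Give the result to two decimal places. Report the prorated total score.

Reverse-coded (reversed = (1+5) − raw = 6 − raw):
  item 3: 6 − 5 = 1
  item 4: 6 − 2 = 4
  item 10: 6 − 2 = 4
  item 13: 6 − 5 = 1
  item 14: 6 − 3 = 3
  item 15: 6 − 1 = 5
Completed scored items (13 of 15): 1, 4, 1, 4, 5, 3, 2, 4, 4, 4, 1, 3, 5; sum = 41.
Person mean = 41 / 13 ≈ 3.1538
Prorated total = (41 / 13) × 15 = 47.31 (to 2 dp)

47.31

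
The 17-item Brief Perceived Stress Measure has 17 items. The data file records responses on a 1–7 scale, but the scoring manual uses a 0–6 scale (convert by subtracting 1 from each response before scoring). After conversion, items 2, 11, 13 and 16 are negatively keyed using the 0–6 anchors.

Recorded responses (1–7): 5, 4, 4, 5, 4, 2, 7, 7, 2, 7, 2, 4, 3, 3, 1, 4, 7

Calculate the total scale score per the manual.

Convert to 0–6: 4, 3, 3, 4, 3, 1, 6, 6, 1, 6, 1, 3, 2, 2, 0, 3, 6
Reverse-coded (reversed = (0+6) − raw = 6 − raw):
  item 2: 6 − 3 = 3
  item 11: 6 − 1 = 5
  item 13: 6 − 2 = 4
  item 16: 6 − 3 = 3
Scored: 4, 3, 3, 4, 3, 1, 6, 6, 1, 6, 5, 3, 4, 2, 0, 3, 6
Total = 60

60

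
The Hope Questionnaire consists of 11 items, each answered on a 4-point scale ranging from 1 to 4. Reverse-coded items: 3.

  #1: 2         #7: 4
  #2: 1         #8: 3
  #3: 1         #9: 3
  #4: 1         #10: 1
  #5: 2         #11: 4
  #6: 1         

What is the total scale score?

26

Reversing item 3 with 5 − raw:
Total = 2 + 1 + (5−1) + 1 + 2 + 1 + 4 + 3 + 3 + 1 + 4
      = 2 + 1 + 4 + 1 + 2 + 1 + 4 + 3 + 3 + 1 + 4 = 26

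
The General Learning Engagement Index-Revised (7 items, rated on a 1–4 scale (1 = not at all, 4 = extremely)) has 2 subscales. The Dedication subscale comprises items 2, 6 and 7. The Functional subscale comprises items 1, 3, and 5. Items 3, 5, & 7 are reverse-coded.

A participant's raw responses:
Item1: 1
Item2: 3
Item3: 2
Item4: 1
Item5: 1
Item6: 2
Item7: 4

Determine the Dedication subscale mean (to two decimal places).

2.00

Dedication items: 2, 6, 7.
Of these, item 7 is reverse-coded; reversed = (1+4) − raw = 5 − raw.
  item 2: 3
  item 6: 2
  item 7: 5 − 4 = 1
Sum = 3 + 2 + 1 = 6
Mean = 6 / 3 = 2.00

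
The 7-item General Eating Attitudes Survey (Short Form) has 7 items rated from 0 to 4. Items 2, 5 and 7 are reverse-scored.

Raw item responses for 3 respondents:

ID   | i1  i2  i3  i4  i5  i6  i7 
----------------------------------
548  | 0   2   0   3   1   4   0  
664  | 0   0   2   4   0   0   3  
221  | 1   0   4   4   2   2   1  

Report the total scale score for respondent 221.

Respondent 221 raw: 1, 0, 4, 4, 2, 2, 1.
Reverse-coded (on a 0–4 scale, reversed = 4 − raw):
  item 1: 1
  item 2: 4 − 0 = 4
  item 3: 4
  item 4: 4
  item 5: 4 − 2 = 2
  item 6: 2
  item 7: 4 − 1 = 3
Sum = 1 + 4 + 4 + 4 + 2 + 2 + 3 = 20

20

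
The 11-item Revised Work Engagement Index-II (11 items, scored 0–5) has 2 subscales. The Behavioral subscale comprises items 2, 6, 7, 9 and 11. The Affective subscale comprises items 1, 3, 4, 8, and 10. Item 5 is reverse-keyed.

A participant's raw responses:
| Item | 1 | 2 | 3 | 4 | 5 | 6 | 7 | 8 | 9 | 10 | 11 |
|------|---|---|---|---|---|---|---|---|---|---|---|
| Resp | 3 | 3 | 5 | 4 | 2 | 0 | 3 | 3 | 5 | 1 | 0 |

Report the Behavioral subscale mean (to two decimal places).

Behavioral items: 2, 6, 7, 9, 11.
  item 2: 3
  item 6: 0
  item 7: 3
  item 9: 5
  item 11: 0
Sum = 3 + 0 + 3 + 5 + 0 = 11
Mean = 11 / 5 = 2.20

2.20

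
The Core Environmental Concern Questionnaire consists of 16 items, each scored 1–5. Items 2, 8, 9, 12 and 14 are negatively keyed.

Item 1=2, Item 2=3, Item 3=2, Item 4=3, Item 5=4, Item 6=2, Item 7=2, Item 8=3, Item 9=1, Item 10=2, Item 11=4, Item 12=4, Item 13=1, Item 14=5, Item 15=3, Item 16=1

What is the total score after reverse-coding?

Raw sum = 42. Negatively keyed items: 2, 8, 9, 12, 14; their raw sum = 16.
Each reversal replaces raw with 6 − raw, changing the total by 6 − 2·raw per item.
Total = 42 + 5·6 − 2·16 = 42 + 30 − 32 = 40

40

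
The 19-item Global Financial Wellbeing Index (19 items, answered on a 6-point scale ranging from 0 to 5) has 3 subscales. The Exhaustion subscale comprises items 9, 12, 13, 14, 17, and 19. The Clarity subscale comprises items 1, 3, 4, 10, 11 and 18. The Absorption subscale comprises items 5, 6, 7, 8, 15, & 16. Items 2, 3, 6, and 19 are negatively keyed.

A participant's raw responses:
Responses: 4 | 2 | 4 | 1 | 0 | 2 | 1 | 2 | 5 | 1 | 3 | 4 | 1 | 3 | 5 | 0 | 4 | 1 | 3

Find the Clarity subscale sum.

11

Clarity items: 1, 3, 4, 10, 11, 18.
Of these, item 3 is negatively keyed; reverse-coded value = 5 − response.
  item 1: 4
  item 3: 5 − 4 = 1
  item 4: 1
  item 10: 1
  item 11: 3
  item 18: 1
Sum = 4 + 1 + 1 + 1 + 3 + 1 = 11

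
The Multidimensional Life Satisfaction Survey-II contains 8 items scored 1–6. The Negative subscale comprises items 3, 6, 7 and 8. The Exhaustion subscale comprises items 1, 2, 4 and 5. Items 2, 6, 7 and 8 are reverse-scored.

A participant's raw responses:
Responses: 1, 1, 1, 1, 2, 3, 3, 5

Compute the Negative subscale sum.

11

Negative items: 3, 6, 7, 8.
Of these, items 6, 7, and 8 are reverse-scored; on a 1–6 scale, reversed = 7 − raw.
  item 3: 1
  item 6: 7 − 3 = 4
  item 7: 7 − 3 = 4
  item 8: 7 − 5 = 2
Sum = 1 + 4 + 4 + 2 = 11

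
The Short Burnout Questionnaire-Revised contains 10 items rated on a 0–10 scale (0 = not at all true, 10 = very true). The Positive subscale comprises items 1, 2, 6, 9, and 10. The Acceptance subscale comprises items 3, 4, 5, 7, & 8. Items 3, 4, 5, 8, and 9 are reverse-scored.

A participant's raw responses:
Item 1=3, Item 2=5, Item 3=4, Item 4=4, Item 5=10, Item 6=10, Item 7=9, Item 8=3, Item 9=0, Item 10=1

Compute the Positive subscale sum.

Positive items: 1, 2, 6, 9, 10.
Of these, item 9 is reverse-scored; on a 0–10 scale, reversed = 10 − raw.
  item 1: 3
  item 2: 5
  item 6: 10
  item 9: 10 − 0 = 10
  item 10: 1
Sum = 3 + 5 + 10 + 10 + 1 = 29

29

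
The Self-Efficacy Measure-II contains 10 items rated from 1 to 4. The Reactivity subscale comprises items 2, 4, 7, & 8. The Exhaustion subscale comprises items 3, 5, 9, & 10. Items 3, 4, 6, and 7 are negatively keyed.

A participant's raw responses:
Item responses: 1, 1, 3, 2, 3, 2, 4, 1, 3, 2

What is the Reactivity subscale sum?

6

Reactivity items: 2, 4, 7, 8.
Of these, items 4 & 7 are negatively keyed; reversed = (1+4) − raw = 5 − raw.
  item 2: 1
  item 4: 5 − 2 = 3
  item 7: 5 − 4 = 1
  item 8: 1
Sum = 1 + 3 + 1 + 1 = 6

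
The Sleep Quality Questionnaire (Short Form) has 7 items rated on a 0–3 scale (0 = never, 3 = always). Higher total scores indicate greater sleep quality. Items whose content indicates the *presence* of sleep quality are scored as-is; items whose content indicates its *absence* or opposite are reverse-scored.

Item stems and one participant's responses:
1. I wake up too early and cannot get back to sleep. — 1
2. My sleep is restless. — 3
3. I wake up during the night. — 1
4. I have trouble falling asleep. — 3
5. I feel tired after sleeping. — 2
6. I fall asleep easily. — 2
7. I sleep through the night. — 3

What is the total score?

Items 1, 2, 3, 4, 5 describe the absence/opposite of sleep quality → reverse-score.
reversed = (0+3) − raw = 3 − raw.
  item 1: 3 − 1 = 2
  item 2: 3 − 3 = 0
  item 3: 3 − 1 = 2
  item 4: 3 − 3 = 0
  item 5: 3 − 2 = 1
  item 6: 2
  item 7: 3
Total = 2 + 0 + 2 + 0 + 1 + 2 + 3 = 10

10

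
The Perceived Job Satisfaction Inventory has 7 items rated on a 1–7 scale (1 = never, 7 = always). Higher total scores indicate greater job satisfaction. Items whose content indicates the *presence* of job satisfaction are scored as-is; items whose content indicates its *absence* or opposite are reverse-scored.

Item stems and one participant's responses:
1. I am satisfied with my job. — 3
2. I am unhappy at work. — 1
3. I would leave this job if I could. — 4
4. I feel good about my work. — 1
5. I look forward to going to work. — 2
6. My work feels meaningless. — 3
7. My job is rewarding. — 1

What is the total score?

Items 2, 3, 6 describe the absence/opposite of job satisfaction → reverse-score.
on a 1–7 scale, reversed = 8 − raw.
  item 1: 3
  item 2: 8 − 1 = 7
  item 3: 8 − 4 = 4
  item 4: 1
  item 5: 2
  item 6: 8 − 3 = 5
  item 7: 1
Total = 3 + 7 + 4 + 1 + 2 + 5 + 1 = 23

23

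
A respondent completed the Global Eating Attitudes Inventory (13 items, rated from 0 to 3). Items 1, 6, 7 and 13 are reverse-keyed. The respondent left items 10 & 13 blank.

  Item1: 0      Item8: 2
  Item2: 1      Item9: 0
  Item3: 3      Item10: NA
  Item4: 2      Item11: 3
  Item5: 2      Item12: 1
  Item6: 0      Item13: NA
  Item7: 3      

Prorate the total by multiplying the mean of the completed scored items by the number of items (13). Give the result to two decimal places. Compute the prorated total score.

23.64

Reverse-coded (reversed = (0+3) − raw = 3 − raw):
  item 1: 3 − 0 = 3
  item 6: 3 − 0 = 3
  item 7: 3 − 3 = 0
Completed scored items (11 of 13): 3, 1, 3, 2, 2, 3, 0, 2, 0, 3, 1; sum = 20.
Person mean = 20 / 11 ≈ 1.8182
Prorated total = (20 / 11) × 13 = 23.64 (to 2 dp)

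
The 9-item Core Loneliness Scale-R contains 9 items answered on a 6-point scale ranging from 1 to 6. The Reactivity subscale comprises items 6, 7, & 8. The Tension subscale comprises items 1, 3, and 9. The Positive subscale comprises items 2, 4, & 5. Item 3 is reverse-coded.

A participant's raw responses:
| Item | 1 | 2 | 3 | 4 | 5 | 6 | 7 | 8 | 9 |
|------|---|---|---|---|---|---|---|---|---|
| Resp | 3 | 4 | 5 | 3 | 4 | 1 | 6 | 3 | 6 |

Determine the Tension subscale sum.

Tension items: 1, 3, 9.
Of these, item 3 is reverse-coded; on a 1–6 scale, reversed = 7 − raw.
  item 1: 3
  item 3: 7 − 5 = 2
  item 9: 6
Sum = 3 + 2 + 6 = 11

11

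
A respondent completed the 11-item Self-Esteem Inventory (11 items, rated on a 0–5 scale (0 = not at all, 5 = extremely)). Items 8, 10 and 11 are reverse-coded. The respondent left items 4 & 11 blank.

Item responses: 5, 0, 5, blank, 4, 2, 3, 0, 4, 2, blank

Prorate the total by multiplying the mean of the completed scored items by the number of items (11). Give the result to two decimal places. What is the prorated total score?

Reverse-coded (reversed = (0+5) − raw = 5 − raw):
  item 8: 5 − 0 = 5
  item 10: 5 − 2 = 3
Completed scored items (9 of 11): 5, 0, 5, 4, 2, 3, 5, 4, 3; sum = 31.
Person mean = 31 / 9 ≈ 3.4444
Prorated total = (31 / 9) × 11 = 37.89 (to 2 dp)

37.89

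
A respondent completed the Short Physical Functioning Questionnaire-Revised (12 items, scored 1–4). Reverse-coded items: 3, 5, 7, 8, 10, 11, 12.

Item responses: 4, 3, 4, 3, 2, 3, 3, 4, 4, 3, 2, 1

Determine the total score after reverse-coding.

Reversing items 3, 5, 7, 8, 10, 11, & 12 with 5 − raw:
Total = 4 + 3 + (5−4) + 3 + (5−2) + 3 + (5−3) + (5−4) + 4 + (5−3) + (5−2) + (5−1)
      = 4 + 3 + 1 + 3 + 3 + 3 + 2 + 1 + 4 + 2 + 3 + 4 = 33

33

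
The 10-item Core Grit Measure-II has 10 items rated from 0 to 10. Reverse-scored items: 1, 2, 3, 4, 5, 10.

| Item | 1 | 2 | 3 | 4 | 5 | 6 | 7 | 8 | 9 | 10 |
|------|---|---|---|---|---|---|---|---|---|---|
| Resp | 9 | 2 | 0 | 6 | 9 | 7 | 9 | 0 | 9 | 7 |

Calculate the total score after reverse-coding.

Reverse-scored items use 10 − raw:
  item 1: 10 − 9 = 1
  item 2: 10 − 2 = 8
  item 3: 10 − 0 = 10
  item 4: 10 − 6 = 4
  item 5: 10 − 9 = 1
  item 10: 10 − 7 = 3
Scored items: 1, 8, 10, 4, 1, 7, 9, 0, 9, 3
Total = 1 + 8 + 10 + 4 + 1 + 7 + 9 + 0 + 9 + 3 = 52

52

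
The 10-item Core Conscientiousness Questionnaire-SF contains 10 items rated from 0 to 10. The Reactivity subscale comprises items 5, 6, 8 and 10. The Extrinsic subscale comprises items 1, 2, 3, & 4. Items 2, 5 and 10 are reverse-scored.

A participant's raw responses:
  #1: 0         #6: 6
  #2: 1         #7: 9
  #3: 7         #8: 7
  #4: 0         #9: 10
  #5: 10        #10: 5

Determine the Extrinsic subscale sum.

16

Extrinsic items: 1, 2, 3, 4.
Of these, item 2 is reverse-scored; reverse-coded value = 10 − response.
  item 1: 0
  item 2: 10 − 1 = 9
  item 3: 7
  item 4: 0
Sum = 0 + 9 + 7 + 0 = 16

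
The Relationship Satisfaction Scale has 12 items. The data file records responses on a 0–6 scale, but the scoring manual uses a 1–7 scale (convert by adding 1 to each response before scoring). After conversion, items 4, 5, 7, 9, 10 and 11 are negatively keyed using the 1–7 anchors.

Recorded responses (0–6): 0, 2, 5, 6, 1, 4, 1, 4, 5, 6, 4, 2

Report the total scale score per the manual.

42

Convert to 1–7: 1, 3, 6, 7, 2, 5, 2, 5, 6, 7, 5, 3
Reverse-coded (reversed = (1+7) − raw = 8 − raw):
  item 4: 8 − 7 = 1
  item 5: 8 − 2 = 6
  item 7: 8 − 2 = 6
  item 9: 8 − 6 = 2
  item 10: 8 − 7 = 1
  item 11: 8 − 5 = 3
Scored: 1, 3, 6, 1, 6, 5, 6, 5, 2, 1, 3, 3
Total = 42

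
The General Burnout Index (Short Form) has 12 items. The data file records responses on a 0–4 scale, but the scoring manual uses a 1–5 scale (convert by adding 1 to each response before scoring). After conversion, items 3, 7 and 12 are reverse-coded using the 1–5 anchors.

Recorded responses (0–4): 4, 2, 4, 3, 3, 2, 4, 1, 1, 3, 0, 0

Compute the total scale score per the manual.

Convert to 1–5: 5, 3, 5, 4, 4, 3, 5, 2, 2, 4, 1, 1
Reverse-coded (on a 1–5 scale, reversed = 6 − raw):
  item 3: 6 − 5 = 1
  item 7: 6 − 5 = 1
  item 12: 6 − 1 = 5
Scored: 5, 3, 1, 4, 4, 3, 1, 2, 2, 4, 1, 5
Total = 35

35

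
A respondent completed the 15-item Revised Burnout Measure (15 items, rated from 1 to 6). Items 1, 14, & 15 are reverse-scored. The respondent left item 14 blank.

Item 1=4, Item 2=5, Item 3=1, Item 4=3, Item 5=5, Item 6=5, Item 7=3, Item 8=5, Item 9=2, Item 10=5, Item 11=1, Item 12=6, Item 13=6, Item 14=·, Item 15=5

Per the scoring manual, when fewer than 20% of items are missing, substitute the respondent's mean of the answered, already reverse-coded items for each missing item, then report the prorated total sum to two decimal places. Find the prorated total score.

55.71

Reverse-coded (reverse-coded value = 7 − response):
  item 1: 7 − 4 = 3
  item 15: 7 − 5 = 2
Completed scored items (14 of 15): 3, 5, 1, 3, 5, 5, 3, 5, 2, 5, 1, 6, 6, 2; sum = 52.
Person mean = 52 / 14 ≈ 3.7143
Prorated total = (52 / 14) × 15 = 55.71 (to 2 dp)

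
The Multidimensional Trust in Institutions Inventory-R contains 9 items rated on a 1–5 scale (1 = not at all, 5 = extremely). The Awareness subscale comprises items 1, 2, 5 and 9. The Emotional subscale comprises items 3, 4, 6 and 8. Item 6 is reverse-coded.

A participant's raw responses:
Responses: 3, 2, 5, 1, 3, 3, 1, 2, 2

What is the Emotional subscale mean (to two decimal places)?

Emotional items: 3, 4, 6, 8.
Of these, item 6 is reverse-coded; reversed = (1+5) − raw = 6 − raw.
  item 3: 5
  item 4: 1
  item 6: 6 − 3 = 3
  item 8: 2
Sum = 5 + 1 + 3 + 2 = 11
Mean = 11 / 4 = 2.75

2.75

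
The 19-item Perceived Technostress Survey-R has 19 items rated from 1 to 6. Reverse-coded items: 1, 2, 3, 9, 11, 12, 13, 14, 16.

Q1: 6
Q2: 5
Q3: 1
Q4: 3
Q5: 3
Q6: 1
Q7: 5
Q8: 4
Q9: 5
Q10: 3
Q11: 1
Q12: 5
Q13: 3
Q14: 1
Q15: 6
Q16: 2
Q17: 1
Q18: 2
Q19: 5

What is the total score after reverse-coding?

Reversing items 1, 2, 3, 9, 11, 12, 13, 14 and 16 with 7 − raw:
Total = (7−6) + (7−5) + (7−1) + 3 + 3 + 1 + 5 + 4 + (7−5) + 3 + (7−1) + (7−5) + (7−3) + (7−1) + 6 + (7−2) + 1 + 2 + 5
      = 1 + 2 + 6 + 3 + 3 + 1 + 5 + 4 + 2 + 3 + 6 + 2 + 4 + 6 + 6 + 5 + 1 + 2 + 5 = 67

67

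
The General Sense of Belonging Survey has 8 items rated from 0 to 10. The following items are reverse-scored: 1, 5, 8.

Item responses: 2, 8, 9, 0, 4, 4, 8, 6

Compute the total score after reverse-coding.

47

Apply reverse scoring (reverse-coded value = 10 − response):
  item 1: 10 − 2 = 8
  item 5: 10 − 4 = 6
  item 8: 10 − 6 = 4
Scored responses: 8, 8, 9, 0, 6, 4, 8, 4
Total = 8 + 8 + 9 + 0 + 6 + 4 + 8 + 4 = 47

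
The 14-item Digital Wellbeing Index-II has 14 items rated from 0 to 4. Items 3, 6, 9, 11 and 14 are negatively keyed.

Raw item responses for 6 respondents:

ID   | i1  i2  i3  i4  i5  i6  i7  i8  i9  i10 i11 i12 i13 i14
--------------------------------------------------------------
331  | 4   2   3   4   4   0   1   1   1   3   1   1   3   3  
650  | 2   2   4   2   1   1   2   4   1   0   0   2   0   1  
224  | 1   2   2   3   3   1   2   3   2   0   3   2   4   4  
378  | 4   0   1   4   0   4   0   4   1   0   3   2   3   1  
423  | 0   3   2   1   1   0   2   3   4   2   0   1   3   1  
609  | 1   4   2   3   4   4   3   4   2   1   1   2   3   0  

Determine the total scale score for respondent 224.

28

Respondent 224 raw: 1, 2, 2, 3, 3, 1, 2, 3, 2, 0, 3, 2, 4, 4.
Reverse-coded (reversed = (0+4) − raw = 4 − raw):
  item 1: 1
  item 2: 2
  item 3: 4 − 2 = 2
  item 4: 3
  item 5: 3
  item 6: 4 − 1 = 3
  item 7: 2
  item 8: 3
  item 9: 4 − 2 = 2
  item 10: 0
  item 11: 4 − 3 = 1
  item 12: 2
  item 13: 4
  item 14: 4 − 4 = 0
Sum = 1 + 2 + 2 + 3 + 3 + 3 + 2 + 3 + 2 + 0 + 1 + 2 + 4 + 0 = 28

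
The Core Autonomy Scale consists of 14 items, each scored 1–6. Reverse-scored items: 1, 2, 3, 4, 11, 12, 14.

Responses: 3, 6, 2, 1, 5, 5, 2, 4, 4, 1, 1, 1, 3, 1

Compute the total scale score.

Apply reverse scoring (on a 1–6 scale, reversed = 7 − raw):
  item 1: 7 − 3 = 4
  item 2: 7 − 6 = 1
  item 3: 7 − 2 = 5
  item 4: 7 − 1 = 6
  item 11: 7 − 1 = 6
  item 12: 7 − 1 = 6
  item 14: 7 − 1 = 6
Scored items: 4, 1, 5, 6, 5, 5, 2, 4, 4, 1, 6, 6, 3, 6
Total = 4 + 1 + 5 + 6 + 5 + 5 + 2 + 4 + 4 + 1 + 6 + 6 + 3 + 6 = 58

58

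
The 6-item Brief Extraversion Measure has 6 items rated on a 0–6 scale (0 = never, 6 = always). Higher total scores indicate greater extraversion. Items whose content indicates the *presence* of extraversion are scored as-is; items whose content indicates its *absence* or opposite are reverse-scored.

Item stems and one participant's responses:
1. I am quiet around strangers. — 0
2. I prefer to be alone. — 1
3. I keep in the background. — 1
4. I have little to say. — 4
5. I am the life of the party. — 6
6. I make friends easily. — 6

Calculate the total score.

30

Items 1, 2, 3, 4 describe the absence/opposite of extraversion → reverse-score.
reversed = (0+6) − raw = 6 − raw.
  item 1: 6 − 0 = 6
  item 2: 6 − 1 = 5
  item 3: 6 − 1 = 5
  item 4: 6 − 4 = 2
  item 5: 6
  item 6: 6
Total = 6 + 5 + 5 + 2 + 6 + 6 = 30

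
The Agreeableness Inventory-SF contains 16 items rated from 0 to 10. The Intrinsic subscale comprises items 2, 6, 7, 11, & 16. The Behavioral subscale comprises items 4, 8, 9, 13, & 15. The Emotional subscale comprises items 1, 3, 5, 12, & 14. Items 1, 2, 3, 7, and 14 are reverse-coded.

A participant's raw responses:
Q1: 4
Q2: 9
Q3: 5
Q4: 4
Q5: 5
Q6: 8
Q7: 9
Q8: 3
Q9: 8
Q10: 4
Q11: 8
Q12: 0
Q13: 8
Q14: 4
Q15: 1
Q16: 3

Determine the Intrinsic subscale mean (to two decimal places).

Intrinsic items: 2, 6, 7, 11, 16.
Of these, items 2 and 7 are reverse-coded; reverse-coded value = 10 − response.
  item 2: 10 − 9 = 1
  item 6: 8
  item 7: 10 − 9 = 1
  item 11: 8
  item 16: 3
Sum = 1 + 8 + 1 + 8 + 3 = 21
Mean = 21 / 5 = 4.20

4.20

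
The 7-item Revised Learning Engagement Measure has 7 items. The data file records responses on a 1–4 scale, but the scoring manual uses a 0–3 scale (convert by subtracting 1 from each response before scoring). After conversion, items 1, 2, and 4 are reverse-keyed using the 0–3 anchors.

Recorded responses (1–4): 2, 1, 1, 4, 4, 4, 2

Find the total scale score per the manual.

12

Convert to 0–3: 1, 0, 0, 3, 3, 3, 1
Reverse-coded (reversed = (0+3) − raw = 3 − raw):
  item 1: 3 − 1 = 2
  item 2: 3 − 0 = 3
  item 4: 3 − 3 = 0
Scored: 2, 3, 0, 0, 3, 3, 1
Total = 12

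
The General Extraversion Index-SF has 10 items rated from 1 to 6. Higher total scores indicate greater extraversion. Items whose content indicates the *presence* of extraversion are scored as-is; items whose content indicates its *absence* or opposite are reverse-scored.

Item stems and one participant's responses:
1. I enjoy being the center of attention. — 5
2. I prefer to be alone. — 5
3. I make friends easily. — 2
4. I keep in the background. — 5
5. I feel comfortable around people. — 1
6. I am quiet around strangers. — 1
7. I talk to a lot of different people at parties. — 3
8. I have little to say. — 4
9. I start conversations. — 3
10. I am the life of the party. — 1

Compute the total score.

Items 2, 4, 6, 8 describe the absence/opposite of extraversion → reverse-score.
reversed = (1+6) − raw = 7 − raw.
  item 1: 5
  item 2: 7 − 5 = 2
  item 3: 2
  item 4: 7 − 5 = 2
  item 5: 1
  item 6: 7 − 1 = 6
  item 7: 3
  item 8: 7 − 4 = 3
  item 9: 3
  item 10: 1
Total = 5 + 2 + 2 + 2 + 1 + 6 + 3 + 3 + 3 + 1 = 28

28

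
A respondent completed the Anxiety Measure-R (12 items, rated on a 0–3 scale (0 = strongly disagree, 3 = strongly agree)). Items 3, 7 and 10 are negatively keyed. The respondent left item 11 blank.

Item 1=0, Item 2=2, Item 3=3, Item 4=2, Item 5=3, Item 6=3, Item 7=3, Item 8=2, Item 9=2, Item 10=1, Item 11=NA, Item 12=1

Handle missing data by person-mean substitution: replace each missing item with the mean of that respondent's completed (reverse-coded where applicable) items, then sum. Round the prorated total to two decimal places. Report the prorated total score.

Reverse-coded (on a 0–3 scale, reversed = 3 − raw):
  item 3: 3 − 3 = 0
  item 7: 3 − 3 = 0
  item 10: 3 − 1 = 2
Completed scored items (11 of 12): 0, 2, 0, 2, 3, 3, 0, 2, 2, 2, 1; sum = 17.
Person mean = 17 / 11 ≈ 1.5455
Prorated total = (17 / 11) × 12 = 18.55 (to 2 dp)

18.55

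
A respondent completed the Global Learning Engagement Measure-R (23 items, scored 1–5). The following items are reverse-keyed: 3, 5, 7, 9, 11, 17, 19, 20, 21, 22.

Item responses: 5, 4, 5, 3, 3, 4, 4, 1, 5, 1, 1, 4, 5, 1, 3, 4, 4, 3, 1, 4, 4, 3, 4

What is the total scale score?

68

Raw sum = 76. Reverse-keyed items: 3, 5, 7, 9, 11, 17, 19, 20, 21, 22; their raw sum = 34.
Each reversal replaces raw with 6 − raw, changing the total by 6 − 2·raw per item.
Total = 76 + 10·6 − 2·34 = 76 + 60 − 68 = 68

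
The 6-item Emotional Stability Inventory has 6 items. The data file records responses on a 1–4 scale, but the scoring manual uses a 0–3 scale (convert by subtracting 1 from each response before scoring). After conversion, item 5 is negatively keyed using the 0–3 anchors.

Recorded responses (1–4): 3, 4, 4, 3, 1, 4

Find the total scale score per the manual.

16

Convert to 0–3: 2, 3, 3, 2, 0, 3
Reverse-coded (reverse-coded value = 3 − response):
  item 5: 3 − 0 = 3
Scored: 2, 3, 3, 2, 3, 3
Total = 16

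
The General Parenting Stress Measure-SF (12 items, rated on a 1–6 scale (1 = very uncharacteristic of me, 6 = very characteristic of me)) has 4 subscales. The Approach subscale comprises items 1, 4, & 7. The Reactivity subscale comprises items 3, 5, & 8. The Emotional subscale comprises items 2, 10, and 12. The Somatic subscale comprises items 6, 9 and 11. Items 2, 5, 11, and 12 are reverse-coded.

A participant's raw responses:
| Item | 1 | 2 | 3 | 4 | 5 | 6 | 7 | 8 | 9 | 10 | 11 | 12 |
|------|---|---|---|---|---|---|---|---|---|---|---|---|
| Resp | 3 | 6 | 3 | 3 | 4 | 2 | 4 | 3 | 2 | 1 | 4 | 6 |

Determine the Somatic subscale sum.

Somatic items: 6, 9, 11.
Of these, item 11 is reverse-coded; on a 1–6 scale, reversed = 7 − raw.
  item 6: 2
  item 9: 2
  item 11: 7 − 4 = 3
Sum = 2 + 2 + 3 = 7

7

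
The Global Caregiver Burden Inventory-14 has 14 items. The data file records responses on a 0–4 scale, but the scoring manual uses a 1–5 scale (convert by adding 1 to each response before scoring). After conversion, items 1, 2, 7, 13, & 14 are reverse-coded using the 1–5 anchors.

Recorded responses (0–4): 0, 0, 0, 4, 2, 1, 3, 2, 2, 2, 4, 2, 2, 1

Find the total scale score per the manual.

47

Convert to 1–5: 1, 1, 1, 5, 3, 2, 4, 3, 3, 3, 5, 3, 3, 2
Reverse-coded (on a 1–5 scale, reversed = 6 − raw):
  item 1: 6 − 1 = 5
  item 2: 6 − 1 = 5
  item 7: 6 − 4 = 2
  item 13: 6 − 3 = 3
  item 14: 6 − 2 = 4
Scored: 5, 5, 1, 5, 3, 2, 2, 3, 3, 3, 5, 3, 3, 4
Total = 47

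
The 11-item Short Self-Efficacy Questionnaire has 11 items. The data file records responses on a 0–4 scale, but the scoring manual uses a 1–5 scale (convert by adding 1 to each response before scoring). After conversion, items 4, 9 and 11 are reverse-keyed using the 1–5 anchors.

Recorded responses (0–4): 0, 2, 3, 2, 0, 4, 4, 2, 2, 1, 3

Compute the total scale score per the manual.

32

Convert to 1–5: 1, 3, 4, 3, 1, 5, 5, 3, 3, 2, 4
Reverse-coded (reverse-coded value = 6 − response):
  item 4: 6 − 3 = 3
  item 9: 6 − 3 = 3
  item 11: 6 − 4 = 2
Scored: 1, 3, 4, 3, 1, 5, 5, 3, 3, 2, 2
Total = 32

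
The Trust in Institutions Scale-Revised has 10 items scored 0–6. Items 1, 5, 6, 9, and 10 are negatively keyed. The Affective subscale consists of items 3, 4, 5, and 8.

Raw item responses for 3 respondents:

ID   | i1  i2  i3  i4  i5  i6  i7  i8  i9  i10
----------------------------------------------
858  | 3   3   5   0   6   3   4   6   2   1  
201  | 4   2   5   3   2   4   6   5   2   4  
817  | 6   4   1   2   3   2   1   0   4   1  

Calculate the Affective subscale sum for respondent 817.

6

Respondent 817 raw: 6, 4, 1, 2, 3, 2, 1, 0, 4, 1.
Affective items: 3, 4, 5, 8.
Reverse-coded (reverse-coded value = 6 − response):
  item 3: 1
  item 4: 2
  item 5: 6 − 3 = 3
  item 8: 0
Sum = 1 + 2 + 3 + 0 = 6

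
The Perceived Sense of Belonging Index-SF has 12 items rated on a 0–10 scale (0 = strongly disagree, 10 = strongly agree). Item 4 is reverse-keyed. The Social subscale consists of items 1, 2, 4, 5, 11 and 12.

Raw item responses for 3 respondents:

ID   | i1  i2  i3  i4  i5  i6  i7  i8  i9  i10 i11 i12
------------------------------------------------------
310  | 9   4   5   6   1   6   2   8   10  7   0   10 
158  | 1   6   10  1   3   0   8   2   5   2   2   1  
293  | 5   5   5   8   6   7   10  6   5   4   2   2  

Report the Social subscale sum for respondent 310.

Respondent 310 raw: 9, 4, 5, 6, 1, 6, 2, 8, 10, 7, 0, 10.
Social items: 1, 2, 4, 5, 11, 12.
Reverse-coded (reverse-coded value = 10 − response):
  item 1: 9
  item 2: 4
  item 4: 10 − 6 = 4
  item 5: 1
  item 11: 0
  item 12: 10
Sum = 9 + 4 + 4 + 1 + 0 + 10 = 28

28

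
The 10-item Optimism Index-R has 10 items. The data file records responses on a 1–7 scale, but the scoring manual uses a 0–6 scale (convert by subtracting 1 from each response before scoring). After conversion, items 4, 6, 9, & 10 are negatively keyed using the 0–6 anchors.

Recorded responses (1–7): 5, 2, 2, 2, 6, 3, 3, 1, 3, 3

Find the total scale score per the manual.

Convert to 0–6: 4, 1, 1, 1, 5, 2, 2, 0, 2, 2
Reverse-coded (on a 0–6 scale, reversed = 6 − raw):
  item 4: 6 − 1 = 5
  item 6: 6 − 2 = 4
  item 9: 6 − 2 = 4
  item 10: 6 − 2 = 4
Scored: 4, 1, 1, 5, 5, 4, 2, 0, 4, 4
Total = 30

30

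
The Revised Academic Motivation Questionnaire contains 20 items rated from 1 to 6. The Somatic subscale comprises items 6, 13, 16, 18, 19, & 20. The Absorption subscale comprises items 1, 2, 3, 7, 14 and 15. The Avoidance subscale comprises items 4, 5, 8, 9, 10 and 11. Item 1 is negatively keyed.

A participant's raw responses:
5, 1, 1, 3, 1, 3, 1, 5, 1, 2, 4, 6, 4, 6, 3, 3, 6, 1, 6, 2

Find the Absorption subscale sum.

14

Absorption items: 1, 2, 3, 7, 14, 15.
Of these, item 1 is negatively keyed; reversed = (1+6) − raw = 7 − raw.
  item 1: 7 − 5 = 2
  item 2: 1
  item 3: 1
  item 7: 1
  item 14: 6
  item 15: 3
Sum = 2 + 1 + 1 + 1 + 6 + 3 = 14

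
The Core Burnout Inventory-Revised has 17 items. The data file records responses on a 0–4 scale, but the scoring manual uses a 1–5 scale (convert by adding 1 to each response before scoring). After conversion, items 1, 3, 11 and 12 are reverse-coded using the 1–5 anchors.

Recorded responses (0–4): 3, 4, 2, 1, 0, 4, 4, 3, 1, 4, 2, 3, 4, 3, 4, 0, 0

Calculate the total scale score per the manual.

Convert to 1–5: 4, 5, 3, 2, 1, 5, 5, 4, 2, 5, 3, 4, 5, 4, 5, 1, 1
Reverse-coded (reverse-coded value = 6 − response):
  item 1: 6 − 4 = 2
  item 3: 6 − 3 = 3
  item 11: 6 − 3 = 3
  item 12: 6 − 4 = 2
Scored: 2, 5, 3, 2, 1, 5, 5, 4, 2, 5, 3, 2, 5, 4, 5, 1, 1
Total = 55

55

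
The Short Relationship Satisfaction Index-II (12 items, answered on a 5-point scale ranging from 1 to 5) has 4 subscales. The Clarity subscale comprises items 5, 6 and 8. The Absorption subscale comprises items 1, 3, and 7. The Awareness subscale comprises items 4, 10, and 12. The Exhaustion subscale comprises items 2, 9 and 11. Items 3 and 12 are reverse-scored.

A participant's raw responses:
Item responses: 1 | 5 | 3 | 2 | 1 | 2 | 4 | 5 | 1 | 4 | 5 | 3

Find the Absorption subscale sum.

Absorption items: 1, 3, 7.
Of these, item 3 is reverse-scored; on a 1–5 scale, reversed = 6 − raw.
  item 1: 1
  item 3: 6 − 3 = 3
  item 7: 4
Sum = 1 + 3 + 4 = 8

8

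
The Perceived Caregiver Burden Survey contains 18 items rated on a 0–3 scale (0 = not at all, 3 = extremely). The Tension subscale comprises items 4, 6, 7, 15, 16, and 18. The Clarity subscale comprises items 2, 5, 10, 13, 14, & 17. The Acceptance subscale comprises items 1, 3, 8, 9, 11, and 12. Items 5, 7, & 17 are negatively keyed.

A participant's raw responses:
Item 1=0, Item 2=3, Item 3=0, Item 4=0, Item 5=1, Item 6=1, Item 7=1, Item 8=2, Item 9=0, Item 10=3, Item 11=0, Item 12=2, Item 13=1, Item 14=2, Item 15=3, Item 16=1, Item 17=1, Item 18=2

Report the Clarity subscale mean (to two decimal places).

Clarity items: 2, 5, 10, 13, 14, 17.
Of these, items 5 and 17 are negatively keyed; on a 0–3 scale, reversed = 3 − raw.
  item 2: 3
  item 5: 3 − 1 = 2
  item 10: 3
  item 13: 1
  item 14: 2
  item 17: 3 − 1 = 2
Sum = 3 + 2 + 3 + 1 + 2 + 2 = 13
Mean = 13 / 6 = 2.17

2.17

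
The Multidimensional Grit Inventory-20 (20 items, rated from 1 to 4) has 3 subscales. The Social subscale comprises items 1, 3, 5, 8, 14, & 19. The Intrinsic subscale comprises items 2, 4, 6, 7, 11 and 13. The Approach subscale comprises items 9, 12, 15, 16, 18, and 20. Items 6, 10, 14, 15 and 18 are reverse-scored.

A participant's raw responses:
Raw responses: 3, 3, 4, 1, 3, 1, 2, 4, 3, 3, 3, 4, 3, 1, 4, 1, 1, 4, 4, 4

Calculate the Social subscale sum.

Social items: 1, 3, 5, 8, 14, 19.
Of these, item 14 is reverse-scored; on a 1–4 scale, reversed = 5 − raw.
  item 1: 3
  item 3: 4
  item 5: 3
  item 8: 4
  item 14: 5 − 1 = 4
  item 19: 4
Sum = 3 + 4 + 3 + 4 + 4 + 4 = 22

22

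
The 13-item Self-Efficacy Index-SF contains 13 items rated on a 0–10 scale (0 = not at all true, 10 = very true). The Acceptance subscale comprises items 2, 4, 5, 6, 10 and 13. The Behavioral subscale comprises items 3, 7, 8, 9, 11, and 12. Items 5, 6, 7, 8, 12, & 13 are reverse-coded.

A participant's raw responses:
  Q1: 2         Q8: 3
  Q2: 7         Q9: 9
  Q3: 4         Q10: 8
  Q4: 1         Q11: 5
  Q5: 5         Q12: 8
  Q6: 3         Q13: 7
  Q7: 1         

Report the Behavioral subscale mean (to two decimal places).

6.00

Behavioral items: 3, 7, 8, 9, 11, 12.
Of these, items 7, 8 and 12 are reverse-coded; reverse-coded value = 10 − response.
  item 3: 4
  item 7: 10 − 1 = 9
  item 8: 10 − 3 = 7
  item 9: 9
  item 11: 5
  item 12: 10 − 8 = 2
Sum = 4 + 9 + 7 + 9 + 5 + 2 = 36
Mean = 36 / 6 = 6.00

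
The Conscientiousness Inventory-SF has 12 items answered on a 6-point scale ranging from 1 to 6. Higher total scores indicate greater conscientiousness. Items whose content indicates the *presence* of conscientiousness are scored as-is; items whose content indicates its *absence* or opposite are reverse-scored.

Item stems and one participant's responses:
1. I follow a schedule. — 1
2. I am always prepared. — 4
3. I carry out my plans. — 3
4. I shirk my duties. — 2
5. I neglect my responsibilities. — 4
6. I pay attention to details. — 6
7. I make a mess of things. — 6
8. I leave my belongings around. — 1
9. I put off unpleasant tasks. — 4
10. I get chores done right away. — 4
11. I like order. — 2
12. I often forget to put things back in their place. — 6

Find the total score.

Items 4, 5, 7, 8, 9, 12 describe the absence/opposite of conscientiousness → reverse-score.
reverse-coded value = 7 − response.
  item 1: 1
  item 2: 4
  item 3: 3
  item 4: 7 − 2 = 5
  item 5: 7 − 4 = 3
  item 6: 6
  item 7: 7 − 6 = 1
  item 8: 7 − 1 = 6
  item 9: 7 − 4 = 3
  item 10: 4
  item 11: 2
  item 12: 7 − 6 = 1
Total = 1 + 4 + 3 + 5 + 3 + 6 + 1 + 6 + 3 + 4 + 2 + 1 = 39

39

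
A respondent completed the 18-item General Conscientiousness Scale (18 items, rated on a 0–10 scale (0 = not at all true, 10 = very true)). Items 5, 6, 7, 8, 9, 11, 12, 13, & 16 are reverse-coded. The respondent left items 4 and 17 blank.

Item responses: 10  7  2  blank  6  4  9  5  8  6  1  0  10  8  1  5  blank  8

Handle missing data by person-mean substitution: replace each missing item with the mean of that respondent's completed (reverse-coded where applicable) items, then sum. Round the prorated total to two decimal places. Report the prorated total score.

94.50

Reverse-coded (reversed = (0+10) − raw = 10 − raw):
  item 5: 10 − 6 = 4
  item 6: 10 − 4 = 6
  item 7: 10 − 9 = 1
  item 8: 10 − 5 = 5
  item 9: 10 − 8 = 2
  item 11: 10 − 1 = 9
  item 12: 10 − 0 = 10
  item 13: 10 − 10 = 0
  item 16: 10 − 5 = 5
Completed scored items (16 of 18): 10, 7, 2, 4, 6, 1, 5, 2, 6, 9, 10, 0, 8, 1, 5, 8; sum = 84.
Person mean = 84 / 16 ≈ 5.2500
Prorated total = (84 / 16) × 18 = 94.50 (to 2 dp)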